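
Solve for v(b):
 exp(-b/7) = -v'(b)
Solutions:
 v(b) = C1 + 7*exp(-b/7)


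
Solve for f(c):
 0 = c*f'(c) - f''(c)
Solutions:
 f(c) = C1 + C2*erfi(sqrt(2)*c/2)


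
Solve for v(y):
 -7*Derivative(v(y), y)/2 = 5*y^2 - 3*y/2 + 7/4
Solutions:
 v(y) = C1 - 10*y^3/21 + 3*y^2/14 - y/2


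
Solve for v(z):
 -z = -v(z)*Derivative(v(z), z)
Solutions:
 v(z) = -sqrt(C1 + z^2)
 v(z) = sqrt(C1 + z^2)


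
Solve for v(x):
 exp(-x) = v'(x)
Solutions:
 v(x) = C1 - exp(-x)


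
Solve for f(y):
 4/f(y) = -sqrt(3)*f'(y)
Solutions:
 f(y) = -sqrt(C1 - 24*sqrt(3)*y)/3
 f(y) = sqrt(C1 - 24*sqrt(3)*y)/3


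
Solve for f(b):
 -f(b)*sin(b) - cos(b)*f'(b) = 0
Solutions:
 f(b) = C1*cos(b)


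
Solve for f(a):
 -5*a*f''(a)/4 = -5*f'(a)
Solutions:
 f(a) = C1 + C2*a^5


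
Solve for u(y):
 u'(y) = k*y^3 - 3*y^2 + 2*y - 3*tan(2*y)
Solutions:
 u(y) = C1 + k*y^4/4 - y^3 + y^2 + 3*log(cos(2*y))/2


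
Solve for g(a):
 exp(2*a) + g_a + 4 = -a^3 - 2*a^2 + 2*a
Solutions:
 g(a) = C1 - a^4/4 - 2*a^3/3 + a^2 - 4*a - exp(2*a)/2


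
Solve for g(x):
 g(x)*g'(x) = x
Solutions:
 g(x) = -sqrt(C1 + x^2)
 g(x) = sqrt(C1 + x^2)


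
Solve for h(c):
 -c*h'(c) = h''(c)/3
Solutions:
 h(c) = C1 + C2*erf(sqrt(6)*c/2)


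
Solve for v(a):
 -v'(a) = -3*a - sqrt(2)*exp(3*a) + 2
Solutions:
 v(a) = C1 + 3*a^2/2 - 2*a + sqrt(2)*exp(3*a)/3


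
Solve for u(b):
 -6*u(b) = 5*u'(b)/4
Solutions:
 u(b) = C1*exp(-24*b/5)


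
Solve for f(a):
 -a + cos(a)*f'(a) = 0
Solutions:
 f(a) = C1 + Integral(a/cos(a), a)


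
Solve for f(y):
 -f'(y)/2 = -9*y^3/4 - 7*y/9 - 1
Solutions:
 f(y) = C1 + 9*y^4/8 + 7*y^2/9 + 2*y


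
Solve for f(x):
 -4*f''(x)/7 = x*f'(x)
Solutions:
 f(x) = C1 + C2*erf(sqrt(14)*x/4)


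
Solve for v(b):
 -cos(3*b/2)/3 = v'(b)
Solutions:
 v(b) = C1 - 2*sin(3*b/2)/9


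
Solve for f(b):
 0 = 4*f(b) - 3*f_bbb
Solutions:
 f(b) = C3*exp(6^(2/3)*b/3) + (C1*sin(2^(2/3)*3^(1/6)*b/2) + C2*cos(2^(2/3)*3^(1/6)*b/2))*exp(-6^(2/3)*b/6)


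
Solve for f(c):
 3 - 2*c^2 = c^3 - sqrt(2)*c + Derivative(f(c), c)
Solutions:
 f(c) = C1 - c^4/4 - 2*c^3/3 + sqrt(2)*c^2/2 + 3*c


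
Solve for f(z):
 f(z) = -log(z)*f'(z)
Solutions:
 f(z) = C1*exp(-li(z))


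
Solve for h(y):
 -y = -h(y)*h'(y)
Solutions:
 h(y) = -sqrt(C1 + y^2)
 h(y) = sqrt(C1 + y^2)


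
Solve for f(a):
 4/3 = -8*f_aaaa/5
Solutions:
 f(a) = C1 + C2*a + C3*a^2 + C4*a^3 - 5*a^4/144


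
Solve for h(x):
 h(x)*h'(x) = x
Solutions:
 h(x) = -sqrt(C1 + x^2)
 h(x) = sqrt(C1 + x^2)


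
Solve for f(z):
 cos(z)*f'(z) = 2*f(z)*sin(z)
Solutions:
 f(z) = C1/cos(z)^2


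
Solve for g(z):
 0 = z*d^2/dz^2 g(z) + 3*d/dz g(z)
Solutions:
 g(z) = C1 + C2/z^2


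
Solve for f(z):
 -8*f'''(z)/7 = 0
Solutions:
 f(z) = C1 + C2*z + C3*z^2


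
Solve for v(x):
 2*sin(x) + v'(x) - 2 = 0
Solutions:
 v(x) = C1 + 2*x + 2*cos(x)


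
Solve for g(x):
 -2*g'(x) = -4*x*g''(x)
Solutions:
 g(x) = C1 + C2*x^(3/2)


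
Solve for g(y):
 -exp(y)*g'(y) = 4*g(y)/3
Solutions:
 g(y) = C1*exp(4*exp(-y)/3)


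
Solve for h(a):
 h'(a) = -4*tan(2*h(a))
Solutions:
 h(a) = -asin(C1*exp(-8*a))/2 + pi/2
 h(a) = asin(C1*exp(-8*a))/2


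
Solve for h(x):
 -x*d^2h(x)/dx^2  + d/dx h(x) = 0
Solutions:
 h(x) = C1 + C2*x^2


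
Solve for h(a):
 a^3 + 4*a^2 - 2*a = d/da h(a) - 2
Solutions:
 h(a) = C1 + a^4/4 + 4*a^3/3 - a^2 + 2*a


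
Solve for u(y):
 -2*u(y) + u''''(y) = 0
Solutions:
 u(y) = C1*exp(-2^(1/4)*y) + C2*exp(2^(1/4)*y) + C3*sin(2^(1/4)*y) + C4*cos(2^(1/4)*y)


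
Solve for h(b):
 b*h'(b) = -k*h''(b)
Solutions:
 h(b) = C1 + C2*sqrt(k)*erf(sqrt(2)*b*sqrt(1/k)/2)


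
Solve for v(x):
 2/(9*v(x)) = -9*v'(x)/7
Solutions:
 v(x) = -sqrt(C1 - 28*x)/9
 v(x) = sqrt(C1 - 28*x)/9


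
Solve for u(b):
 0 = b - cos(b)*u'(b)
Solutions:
 u(b) = C1 + Integral(b/cos(b), b)


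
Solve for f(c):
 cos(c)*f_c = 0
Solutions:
 f(c) = C1


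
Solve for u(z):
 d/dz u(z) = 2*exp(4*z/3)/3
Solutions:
 u(z) = C1 + exp(4*z/3)/2


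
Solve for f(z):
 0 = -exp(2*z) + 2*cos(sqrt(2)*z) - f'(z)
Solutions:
 f(z) = C1 - exp(2*z)/2 + sqrt(2)*sin(sqrt(2)*z)


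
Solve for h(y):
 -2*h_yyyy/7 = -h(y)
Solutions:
 h(y) = C1*exp(-2^(3/4)*7^(1/4)*y/2) + C2*exp(2^(3/4)*7^(1/4)*y/2) + C3*sin(2^(3/4)*7^(1/4)*y/2) + C4*cos(2^(3/4)*7^(1/4)*y/2)


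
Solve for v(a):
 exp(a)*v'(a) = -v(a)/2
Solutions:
 v(a) = C1*exp(exp(-a)/2)


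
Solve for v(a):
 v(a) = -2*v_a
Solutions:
 v(a) = C1*exp(-a/2)


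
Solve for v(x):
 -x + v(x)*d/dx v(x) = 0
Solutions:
 v(x) = -sqrt(C1 + x^2)
 v(x) = sqrt(C1 + x^2)


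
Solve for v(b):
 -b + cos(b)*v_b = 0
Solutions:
 v(b) = C1 + Integral(b/cos(b), b)


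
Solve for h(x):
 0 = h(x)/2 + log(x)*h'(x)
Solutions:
 h(x) = C1*exp(-li(x)/2)


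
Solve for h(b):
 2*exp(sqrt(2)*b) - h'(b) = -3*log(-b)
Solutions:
 h(b) = C1 + 3*b*log(-b) - 3*b + sqrt(2)*exp(sqrt(2)*b)


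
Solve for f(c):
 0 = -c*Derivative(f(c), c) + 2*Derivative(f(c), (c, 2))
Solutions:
 f(c) = C1 + C2*erfi(c/2)


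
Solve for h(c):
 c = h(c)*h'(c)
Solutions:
 h(c) = -sqrt(C1 + c^2)
 h(c) = sqrt(C1 + c^2)


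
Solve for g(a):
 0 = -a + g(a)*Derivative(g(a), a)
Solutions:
 g(a) = -sqrt(C1 + a^2)
 g(a) = sqrt(C1 + a^2)


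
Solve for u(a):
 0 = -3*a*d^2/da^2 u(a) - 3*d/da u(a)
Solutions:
 u(a) = C1 + C2*log(a)


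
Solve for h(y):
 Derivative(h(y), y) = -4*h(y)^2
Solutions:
 h(y) = 1/(C1 + 4*y)


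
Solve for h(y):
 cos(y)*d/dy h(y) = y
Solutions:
 h(y) = C1 + Integral(y/cos(y), y)


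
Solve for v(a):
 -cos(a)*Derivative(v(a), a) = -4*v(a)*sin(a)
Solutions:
 v(a) = C1/cos(a)^4


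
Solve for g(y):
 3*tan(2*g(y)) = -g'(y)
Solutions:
 g(y) = -asin(C1*exp(-6*y))/2 + pi/2
 g(y) = asin(C1*exp(-6*y))/2


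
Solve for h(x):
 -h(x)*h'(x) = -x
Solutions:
 h(x) = -sqrt(C1 + x^2)
 h(x) = sqrt(C1 + x^2)


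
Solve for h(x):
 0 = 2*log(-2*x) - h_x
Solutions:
 h(x) = C1 + 2*x*log(-x) + 2*x*(-1 + log(2))


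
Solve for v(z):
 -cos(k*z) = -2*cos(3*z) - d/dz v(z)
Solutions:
 v(z) = C1 - 2*sin(3*z)/3 + sin(k*z)/k


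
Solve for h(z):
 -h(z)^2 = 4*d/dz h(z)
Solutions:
 h(z) = 4/(C1 + z)


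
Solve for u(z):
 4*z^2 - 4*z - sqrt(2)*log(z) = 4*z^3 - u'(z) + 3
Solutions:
 u(z) = C1 + z^4 - 4*z^3/3 + 2*z^2 + sqrt(2)*z*log(z) - sqrt(2)*z + 3*z


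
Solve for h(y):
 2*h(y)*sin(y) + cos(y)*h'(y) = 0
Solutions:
 h(y) = C1*cos(y)^2


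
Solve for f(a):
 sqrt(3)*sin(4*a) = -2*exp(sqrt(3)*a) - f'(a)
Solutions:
 f(a) = C1 - 2*sqrt(3)*exp(sqrt(3)*a)/3 + sqrt(3)*cos(4*a)/4


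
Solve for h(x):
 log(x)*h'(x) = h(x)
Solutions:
 h(x) = C1*exp(li(x))


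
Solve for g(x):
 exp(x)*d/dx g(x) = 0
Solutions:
 g(x) = C1


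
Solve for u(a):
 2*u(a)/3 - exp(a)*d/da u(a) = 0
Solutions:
 u(a) = C1*exp(-2*exp(-a)/3)


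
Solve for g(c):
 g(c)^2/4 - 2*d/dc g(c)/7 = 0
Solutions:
 g(c) = -8/(C1 + 7*c)


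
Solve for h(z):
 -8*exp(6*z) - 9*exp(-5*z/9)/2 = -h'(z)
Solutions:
 h(z) = C1 + 4*exp(6*z)/3 - 81*exp(-5*z/9)/10


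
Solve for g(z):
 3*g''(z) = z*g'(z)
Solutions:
 g(z) = C1 + C2*erfi(sqrt(6)*z/6)


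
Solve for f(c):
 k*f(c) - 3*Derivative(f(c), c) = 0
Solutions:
 f(c) = C1*exp(c*k/3)


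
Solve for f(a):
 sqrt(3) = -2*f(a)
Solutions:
 f(a) = -sqrt(3)/2


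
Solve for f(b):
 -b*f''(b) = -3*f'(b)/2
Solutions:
 f(b) = C1 + C2*b^(5/2)


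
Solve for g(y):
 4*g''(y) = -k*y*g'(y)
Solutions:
 g(y) = Piecewise((-sqrt(2)*sqrt(pi)*C1*erf(sqrt(2)*sqrt(k)*y/4)/sqrt(k) - C2, (k > 0) | (k < 0)), (-C1*y - C2, True))


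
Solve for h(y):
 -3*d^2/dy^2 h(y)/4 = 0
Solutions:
 h(y) = C1 + C2*y


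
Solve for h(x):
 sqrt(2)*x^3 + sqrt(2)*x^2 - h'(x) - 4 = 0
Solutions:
 h(x) = C1 + sqrt(2)*x^4/4 + sqrt(2)*x^3/3 - 4*x


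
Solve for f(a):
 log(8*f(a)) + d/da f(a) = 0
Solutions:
 Integral(1/(log(_y) + 3*log(2)), (_y, f(a))) = C1 - a


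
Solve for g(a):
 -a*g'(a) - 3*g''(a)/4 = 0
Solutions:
 g(a) = C1 + C2*erf(sqrt(6)*a/3)


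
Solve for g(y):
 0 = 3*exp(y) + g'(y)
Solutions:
 g(y) = C1 - 3*exp(y)


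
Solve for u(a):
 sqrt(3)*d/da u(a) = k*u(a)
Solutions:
 u(a) = C1*exp(sqrt(3)*a*k/3)


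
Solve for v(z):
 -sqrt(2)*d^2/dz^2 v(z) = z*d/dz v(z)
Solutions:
 v(z) = C1 + C2*erf(2^(1/4)*z/2)


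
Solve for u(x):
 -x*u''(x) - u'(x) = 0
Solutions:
 u(x) = C1 + C2*log(x)


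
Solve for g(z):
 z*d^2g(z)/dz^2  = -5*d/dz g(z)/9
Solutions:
 g(z) = C1 + C2*z^(4/9)


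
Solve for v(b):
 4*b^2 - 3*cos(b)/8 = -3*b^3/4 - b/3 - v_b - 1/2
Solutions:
 v(b) = C1 - 3*b^4/16 - 4*b^3/3 - b^2/6 - b/2 + 3*sin(b)/8


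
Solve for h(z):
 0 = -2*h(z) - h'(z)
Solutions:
 h(z) = C1*exp(-2*z)


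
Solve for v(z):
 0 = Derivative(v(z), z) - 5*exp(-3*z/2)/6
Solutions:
 v(z) = C1 - 5*exp(-3*z/2)/9


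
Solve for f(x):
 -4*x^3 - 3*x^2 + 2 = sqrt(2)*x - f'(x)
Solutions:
 f(x) = C1 + x^4 + x^3 + sqrt(2)*x^2/2 - 2*x


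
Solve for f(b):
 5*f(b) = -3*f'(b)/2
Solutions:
 f(b) = C1*exp(-10*b/3)


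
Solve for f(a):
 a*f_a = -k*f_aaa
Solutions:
 f(a) = C1 + Integral(C2*airyai(a*(-1/k)^(1/3)) + C3*airybi(a*(-1/k)^(1/3)), a)


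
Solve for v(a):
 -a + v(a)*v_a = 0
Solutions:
 v(a) = -sqrt(C1 + a^2)
 v(a) = sqrt(C1 + a^2)


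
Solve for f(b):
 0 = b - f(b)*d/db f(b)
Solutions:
 f(b) = -sqrt(C1 + b^2)
 f(b) = sqrt(C1 + b^2)


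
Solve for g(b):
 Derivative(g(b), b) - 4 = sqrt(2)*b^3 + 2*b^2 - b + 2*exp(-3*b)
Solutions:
 g(b) = C1 + sqrt(2)*b^4/4 + 2*b^3/3 - b^2/2 + 4*b - 2*exp(-3*b)/3


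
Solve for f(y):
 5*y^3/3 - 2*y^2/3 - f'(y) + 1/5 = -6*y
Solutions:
 f(y) = C1 + 5*y^4/12 - 2*y^3/9 + 3*y^2 + y/5


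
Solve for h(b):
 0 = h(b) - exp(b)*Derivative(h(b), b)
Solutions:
 h(b) = C1*exp(-exp(-b))


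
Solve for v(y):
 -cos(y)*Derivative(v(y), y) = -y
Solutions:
 v(y) = C1 + Integral(y/cos(y), y)


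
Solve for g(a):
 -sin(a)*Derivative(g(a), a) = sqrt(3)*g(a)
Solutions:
 g(a) = C1*(cos(a) + 1)^(sqrt(3)/2)/(cos(a) - 1)^(sqrt(3)/2)


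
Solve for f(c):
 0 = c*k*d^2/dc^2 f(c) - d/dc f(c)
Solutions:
 f(c) = C1 + c^(((re(k) + 1)*re(k) + im(k)^2)/(re(k)^2 + im(k)^2))*(C2*sin(log(c)*Abs(im(k))/(re(k)^2 + im(k)^2)) + C3*cos(log(c)*im(k)/(re(k)^2 + im(k)^2)))


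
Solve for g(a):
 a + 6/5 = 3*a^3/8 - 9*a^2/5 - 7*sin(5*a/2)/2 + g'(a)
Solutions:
 g(a) = C1 - 3*a^4/32 + 3*a^3/5 + a^2/2 + 6*a/5 - 7*cos(5*a/2)/5


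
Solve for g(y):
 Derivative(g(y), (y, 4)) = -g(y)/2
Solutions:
 g(y) = (C1*sin(2^(1/4)*y/2) + C2*cos(2^(1/4)*y/2))*exp(-2^(1/4)*y/2) + (C3*sin(2^(1/4)*y/2) + C4*cos(2^(1/4)*y/2))*exp(2^(1/4)*y/2)


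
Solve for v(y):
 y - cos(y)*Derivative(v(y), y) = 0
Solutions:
 v(y) = C1 + Integral(y/cos(y), y)


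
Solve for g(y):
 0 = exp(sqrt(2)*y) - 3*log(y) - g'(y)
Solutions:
 g(y) = C1 - 3*y*log(y) + 3*y + sqrt(2)*exp(sqrt(2)*y)/2


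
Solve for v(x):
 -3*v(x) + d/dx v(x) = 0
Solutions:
 v(x) = C1*exp(3*x)


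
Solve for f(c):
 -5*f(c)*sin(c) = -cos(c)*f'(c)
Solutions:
 f(c) = C1/cos(c)^5


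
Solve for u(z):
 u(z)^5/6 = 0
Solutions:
 u(z) = 0


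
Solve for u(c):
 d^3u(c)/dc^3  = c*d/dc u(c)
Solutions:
 u(c) = C1 + Integral(C2*airyai(c) + C3*airybi(c), c)


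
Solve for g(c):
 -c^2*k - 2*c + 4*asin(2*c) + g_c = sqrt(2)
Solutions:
 g(c) = C1 + c^3*k/3 + c^2 - 4*c*asin(2*c) + sqrt(2)*c - 2*sqrt(1 - 4*c^2)


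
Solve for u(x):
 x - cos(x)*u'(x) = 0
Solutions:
 u(x) = C1 + Integral(x/cos(x), x)


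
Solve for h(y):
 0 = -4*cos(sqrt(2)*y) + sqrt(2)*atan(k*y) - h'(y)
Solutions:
 h(y) = C1 + sqrt(2)*Piecewise((y*atan(k*y) - log(k^2*y^2 + 1)/(2*k), Ne(k, 0)), (0, True)) - 2*sqrt(2)*sin(sqrt(2)*y)


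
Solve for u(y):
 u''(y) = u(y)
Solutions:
 u(y) = C1*exp(-y) + C2*exp(y)


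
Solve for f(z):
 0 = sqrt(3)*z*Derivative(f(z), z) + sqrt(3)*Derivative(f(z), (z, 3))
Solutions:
 f(z) = C1 + Integral(C2*airyai(-z) + C3*airybi(-z), z)


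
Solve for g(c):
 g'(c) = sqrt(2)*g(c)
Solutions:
 g(c) = C1*exp(sqrt(2)*c)


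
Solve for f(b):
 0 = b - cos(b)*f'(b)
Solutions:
 f(b) = C1 + Integral(b/cos(b), b)


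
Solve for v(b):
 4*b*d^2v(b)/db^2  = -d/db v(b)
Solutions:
 v(b) = C1 + C2*b^(3/4)


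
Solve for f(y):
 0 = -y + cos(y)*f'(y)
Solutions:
 f(y) = C1 + Integral(y/cos(y), y)


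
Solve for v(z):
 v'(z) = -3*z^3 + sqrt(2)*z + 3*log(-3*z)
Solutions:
 v(z) = C1 - 3*z^4/4 + sqrt(2)*z^2/2 + 3*z*log(-z) + 3*z*(-1 + log(3))


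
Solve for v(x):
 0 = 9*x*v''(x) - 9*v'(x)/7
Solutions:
 v(x) = C1 + C2*x^(8/7)


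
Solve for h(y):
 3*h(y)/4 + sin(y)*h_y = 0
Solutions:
 h(y) = C1*(cos(y) + 1)^(3/8)/(cos(y) - 1)^(3/8)


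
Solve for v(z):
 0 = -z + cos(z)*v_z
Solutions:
 v(z) = C1 + Integral(z/cos(z), z)


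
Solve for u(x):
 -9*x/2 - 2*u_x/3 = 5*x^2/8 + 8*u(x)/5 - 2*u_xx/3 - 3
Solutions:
 u(x) = C1*exp(x*(5 - sqrt(265))/10) + C2*exp(x*(5 + sqrt(265))/10) - 25*x^2/64 - 955*x/384 + 11915/4608


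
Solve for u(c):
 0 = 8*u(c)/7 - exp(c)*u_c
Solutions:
 u(c) = C1*exp(-8*exp(-c)/7)


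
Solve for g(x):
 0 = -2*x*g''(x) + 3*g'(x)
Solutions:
 g(x) = C1 + C2*x^(5/2)


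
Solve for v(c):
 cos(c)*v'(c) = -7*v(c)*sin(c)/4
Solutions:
 v(c) = C1*cos(c)^(7/4)


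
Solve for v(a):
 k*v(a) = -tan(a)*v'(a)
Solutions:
 v(a) = C1*exp(-k*log(sin(a)))


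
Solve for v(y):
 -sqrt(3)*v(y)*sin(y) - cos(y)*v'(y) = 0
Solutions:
 v(y) = C1*cos(y)^(sqrt(3))


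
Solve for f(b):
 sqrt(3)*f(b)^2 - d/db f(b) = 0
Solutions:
 f(b) = -1/(C1 + sqrt(3)*b)


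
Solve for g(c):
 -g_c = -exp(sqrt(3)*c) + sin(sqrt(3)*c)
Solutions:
 g(c) = C1 + sqrt(3)*exp(sqrt(3)*c)/3 + sqrt(3)*cos(sqrt(3)*c)/3


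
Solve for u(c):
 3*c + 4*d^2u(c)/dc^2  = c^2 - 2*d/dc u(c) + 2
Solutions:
 u(c) = C1 + C2*exp(-c/2) + c^3/6 - 7*c^2/4 + 8*c


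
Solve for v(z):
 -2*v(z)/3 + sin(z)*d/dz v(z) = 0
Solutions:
 v(z) = C1*(cos(z) - 1)^(1/3)/(cos(z) + 1)^(1/3)


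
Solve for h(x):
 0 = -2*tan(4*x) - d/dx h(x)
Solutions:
 h(x) = C1 + log(cos(4*x))/2


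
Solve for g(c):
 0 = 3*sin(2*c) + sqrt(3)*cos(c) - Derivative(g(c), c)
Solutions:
 g(c) = C1 + 3*sin(c)^2 + sqrt(3)*sin(c)


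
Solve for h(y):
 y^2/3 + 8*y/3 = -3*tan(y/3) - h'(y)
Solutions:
 h(y) = C1 - y^3/9 - 4*y^2/3 + 9*log(cos(y/3))


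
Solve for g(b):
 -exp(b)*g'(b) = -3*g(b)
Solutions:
 g(b) = C1*exp(-3*exp(-b))


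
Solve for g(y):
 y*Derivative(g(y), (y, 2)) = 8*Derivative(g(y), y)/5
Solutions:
 g(y) = C1 + C2*y^(13/5)


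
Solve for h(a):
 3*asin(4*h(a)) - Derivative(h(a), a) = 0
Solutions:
 Integral(1/asin(4*_y), (_y, h(a))) = C1 + 3*a


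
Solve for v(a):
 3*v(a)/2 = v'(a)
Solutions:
 v(a) = C1*exp(3*a/2)


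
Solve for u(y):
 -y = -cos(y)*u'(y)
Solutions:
 u(y) = C1 + Integral(y/cos(y), y)


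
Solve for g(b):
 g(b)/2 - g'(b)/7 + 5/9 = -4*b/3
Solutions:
 g(b) = C1*exp(7*b/2) - 8*b/3 - 118/63


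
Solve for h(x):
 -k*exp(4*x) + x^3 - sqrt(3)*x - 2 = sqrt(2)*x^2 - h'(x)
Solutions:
 h(x) = C1 + k*exp(4*x)/4 - x^4/4 + sqrt(2)*x^3/3 + sqrt(3)*x^2/2 + 2*x


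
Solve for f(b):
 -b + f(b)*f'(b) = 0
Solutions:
 f(b) = -sqrt(C1 + b^2)
 f(b) = sqrt(C1 + b^2)


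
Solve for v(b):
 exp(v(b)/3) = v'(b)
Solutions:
 v(b) = 3*log(-1/(C1 + b)) + 3*log(3)


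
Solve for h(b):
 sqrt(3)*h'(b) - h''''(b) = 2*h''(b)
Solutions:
 h(b) = C1 + C2*exp(-2^(1/3)*sqrt(3)*b*(-4/(9 + sqrt(113))^(1/3) + 2^(1/3)*(9 + sqrt(113))^(1/3))/12)*sin(2^(1/3)*b*((9 + sqrt(113))^(-1/3) + 2^(1/3)*(9 + sqrt(113))^(1/3)/4)) + C3*exp(-2^(1/3)*sqrt(3)*b*(-4/(9 + sqrt(113))^(1/3) + 2^(1/3)*(9 + sqrt(113))^(1/3))/12)*cos(2^(1/3)*b*((9 + sqrt(113))^(-1/3) + 2^(1/3)*(9 + sqrt(113))^(1/3)/4)) + C4*exp(2^(1/3)*sqrt(3)*b*(-4/(9 + sqrt(113))^(1/3) + 2^(1/3)*(9 + sqrt(113))^(1/3))/6)


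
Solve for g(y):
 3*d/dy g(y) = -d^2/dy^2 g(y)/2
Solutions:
 g(y) = C1 + C2*exp(-6*y)


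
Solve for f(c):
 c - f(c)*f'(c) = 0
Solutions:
 f(c) = -sqrt(C1 + c^2)
 f(c) = sqrt(C1 + c^2)


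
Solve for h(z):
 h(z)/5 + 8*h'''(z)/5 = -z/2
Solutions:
 h(z) = C3*exp(-z/2) - 5*z/2 + (C1*sin(sqrt(3)*z/4) + C2*cos(sqrt(3)*z/4))*exp(z/4)


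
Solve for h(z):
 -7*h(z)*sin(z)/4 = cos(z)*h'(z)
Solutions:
 h(z) = C1*cos(z)^(7/4)


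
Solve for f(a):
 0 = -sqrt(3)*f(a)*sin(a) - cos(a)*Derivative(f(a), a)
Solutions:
 f(a) = C1*cos(a)^(sqrt(3))


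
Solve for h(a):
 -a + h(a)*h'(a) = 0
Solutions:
 h(a) = -sqrt(C1 + a^2)
 h(a) = sqrt(C1 + a^2)


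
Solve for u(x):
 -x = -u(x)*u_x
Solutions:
 u(x) = -sqrt(C1 + x^2)
 u(x) = sqrt(C1 + x^2)


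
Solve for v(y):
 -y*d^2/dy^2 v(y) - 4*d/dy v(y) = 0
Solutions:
 v(y) = C1 + C2/y^3


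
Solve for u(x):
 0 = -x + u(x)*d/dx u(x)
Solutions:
 u(x) = -sqrt(C1 + x^2)
 u(x) = sqrt(C1 + x^2)


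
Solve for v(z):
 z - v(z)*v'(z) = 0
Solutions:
 v(z) = -sqrt(C1 + z^2)
 v(z) = sqrt(C1 + z^2)


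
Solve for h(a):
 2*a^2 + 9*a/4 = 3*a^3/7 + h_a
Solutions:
 h(a) = C1 - 3*a^4/28 + 2*a^3/3 + 9*a^2/8


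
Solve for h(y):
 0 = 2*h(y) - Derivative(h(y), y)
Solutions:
 h(y) = C1*exp(2*y)


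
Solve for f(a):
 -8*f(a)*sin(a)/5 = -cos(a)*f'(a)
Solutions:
 f(a) = C1/cos(a)^(8/5)


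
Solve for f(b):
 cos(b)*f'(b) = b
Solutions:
 f(b) = C1 + Integral(b/cos(b), b)


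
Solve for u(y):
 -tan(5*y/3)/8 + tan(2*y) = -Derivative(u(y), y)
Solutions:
 u(y) = C1 - 3*log(cos(5*y/3))/40 + log(cos(2*y))/2


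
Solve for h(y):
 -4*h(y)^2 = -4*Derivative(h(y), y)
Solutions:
 h(y) = -1/(C1 + y)


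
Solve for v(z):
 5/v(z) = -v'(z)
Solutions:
 v(z) = -sqrt(C1 - 10*z)
 v(z) = sqrt(C1 - 10*z)


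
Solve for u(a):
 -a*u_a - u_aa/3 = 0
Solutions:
 u(a) = C1 + C2*erf(sqrt(6)*a/2)


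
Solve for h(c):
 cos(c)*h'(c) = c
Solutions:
 h(c) = C1 + Integral(c/cos(c), c)


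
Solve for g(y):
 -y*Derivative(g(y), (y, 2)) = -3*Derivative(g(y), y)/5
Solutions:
 g(y) = C1 + C2*y^(8/5)


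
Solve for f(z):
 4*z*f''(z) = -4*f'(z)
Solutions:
 f(z) = C1 + C2*log(z)


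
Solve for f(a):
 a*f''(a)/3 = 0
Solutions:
 f(a) = C1 + C2*a


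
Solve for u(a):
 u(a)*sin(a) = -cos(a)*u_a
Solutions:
 u(a) = C1*cos(a)


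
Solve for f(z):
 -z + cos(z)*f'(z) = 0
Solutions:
 f(z) = C1 + Integral(z/cos(z), z)


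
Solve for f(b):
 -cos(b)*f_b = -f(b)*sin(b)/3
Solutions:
 f(b) = C1/cos(b)^(1/3)


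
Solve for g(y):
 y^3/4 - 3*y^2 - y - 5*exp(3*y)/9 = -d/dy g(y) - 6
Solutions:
 g(y) = C1 - y^4/16 + y^3 + y^2/2 - 6*y + 5*exp(3*y)/27


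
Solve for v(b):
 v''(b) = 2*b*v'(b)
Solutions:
 v(b) = C1 + C2*erfi(b)


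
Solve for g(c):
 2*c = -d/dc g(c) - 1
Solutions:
 g(c) = C1 - c^2 - c


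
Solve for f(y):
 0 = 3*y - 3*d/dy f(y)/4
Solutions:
 f(y) = C1 + 2*y^2


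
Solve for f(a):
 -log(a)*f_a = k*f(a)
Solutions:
 f(a) = C1*exp(-k*li(a))


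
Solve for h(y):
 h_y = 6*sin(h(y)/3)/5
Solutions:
 -6*y/5 + 3*log(cos(h(y)/3) - 1)/2 - 3*log(cos(h(y)/3) + 1)/2 = C1


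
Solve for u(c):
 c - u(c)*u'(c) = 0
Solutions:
 u(c) = -sqrt(C1 + c^2)
 u(c) = sqrt(C1 + c^2)


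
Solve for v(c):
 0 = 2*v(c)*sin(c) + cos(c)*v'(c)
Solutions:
 v(c) = C1*cos(c)^2


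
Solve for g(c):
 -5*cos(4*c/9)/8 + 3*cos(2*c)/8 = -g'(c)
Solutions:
 g(c) = C1 + 45*sin(4*c/9)/32 - 3*sin(2*c)/16


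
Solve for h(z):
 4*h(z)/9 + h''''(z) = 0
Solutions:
 h(z) = (C1*sin(sqrt(3)*z/3) + C2*cos(sqrt(3)*z/3))*exp(-sqrt(3)*z/3) + (C3*sin(sqrt(3)*z/3) + C4*cos(sqrt(3)*z/3))*exp(sqrt(3)*z/3)


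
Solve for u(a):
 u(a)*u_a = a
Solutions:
 u(a) = -sqrt(C1 + a^2)
 u(a) = sqrt(C1 + a^2)


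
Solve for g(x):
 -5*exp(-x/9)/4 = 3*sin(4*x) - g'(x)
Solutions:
 g(x) = C1 - 3*cos(4*x)/4 - 45*exp(-x/9)/4


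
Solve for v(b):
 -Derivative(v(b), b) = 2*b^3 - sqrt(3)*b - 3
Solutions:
 v(b) = C1 - b^4/2 + sqrt(3)*b^2/2 + 3*b


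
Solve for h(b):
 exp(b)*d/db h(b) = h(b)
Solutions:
 h(b) = C1*exp(-exp(-b))


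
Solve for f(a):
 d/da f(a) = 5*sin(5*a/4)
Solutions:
 f(a) = C1 - 4*cos(5*a/4)


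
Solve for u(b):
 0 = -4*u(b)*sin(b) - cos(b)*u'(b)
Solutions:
 u(b) = C1*cos(b)^4


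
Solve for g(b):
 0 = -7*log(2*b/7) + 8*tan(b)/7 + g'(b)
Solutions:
 g(b) = C1 + 7*b*log(b) - 7*b*log(7) - 7*b + 7*b*log(2) + 8*log(cos(b))/7


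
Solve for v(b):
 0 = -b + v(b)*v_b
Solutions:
 v(b) = -sqrt(C1 + b^2)
 v(b) = sqrt(C1 + b^2)


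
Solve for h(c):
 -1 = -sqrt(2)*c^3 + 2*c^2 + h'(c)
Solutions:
 h(c) = C1 + sqrt(2)*c^4/4 - 2*c^3/3 - c


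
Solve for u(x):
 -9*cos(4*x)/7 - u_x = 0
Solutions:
 u(x) = C1 - 9*sin(4*x)/28


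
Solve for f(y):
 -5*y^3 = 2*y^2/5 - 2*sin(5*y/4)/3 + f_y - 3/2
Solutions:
 f(y) = C1 - 5*y^4/4 - 2*y^3/15 + 3*y/2 - 8*cos(5*y/4)/15


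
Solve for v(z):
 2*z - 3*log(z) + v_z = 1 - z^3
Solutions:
 v(z) = C1 - z^4/4 - z^2 + 3*z*log(z) - 2*z


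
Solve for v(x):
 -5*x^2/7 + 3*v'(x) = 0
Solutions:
 v(x) = C1 + 5*x^3/63


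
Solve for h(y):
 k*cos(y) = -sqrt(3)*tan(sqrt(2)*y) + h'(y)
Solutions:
 h(y) = C1 + k*sin(y) - sqrt(6)*log(cos(sqrt(2)*y))/2


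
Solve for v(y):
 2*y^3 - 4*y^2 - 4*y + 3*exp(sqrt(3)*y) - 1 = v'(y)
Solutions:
 v(y) = C1 + y^4/2 - 4*y^3/3 - 2*y^2 - y + sqrt(3)*exp(sqrt(3)*y)


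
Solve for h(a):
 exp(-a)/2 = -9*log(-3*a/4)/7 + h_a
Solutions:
 h(a) = C1 + 9*a*log(-a)/7 + 9*a*(-2*log(2) - 1 + log(3))/7 - exp(-a)/2


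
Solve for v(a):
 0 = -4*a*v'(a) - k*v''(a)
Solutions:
 v(a) = C1 + C2*sqrt(k)*erf(sqrt(2)*a*sqrt(1/k))


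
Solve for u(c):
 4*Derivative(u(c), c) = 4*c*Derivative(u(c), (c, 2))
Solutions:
 u(c) = C1 + C2*c^2


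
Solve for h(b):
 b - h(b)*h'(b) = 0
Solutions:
 h(b) = -sqrt(C1 + b^2)
 h(b) = sqrt(C1 + b^2)


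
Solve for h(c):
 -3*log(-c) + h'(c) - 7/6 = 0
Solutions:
 h(c) = C1 + 3*c*log(-c) - 11*c/6


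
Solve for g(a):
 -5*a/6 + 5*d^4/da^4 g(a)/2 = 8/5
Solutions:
 g(a) = C1 + C2*a + C3*a^2 + C4*a^3 + a^5/360 + 2*a^4/75


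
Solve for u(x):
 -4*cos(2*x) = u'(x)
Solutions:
 u(x) = C1 - 2*sin(2*x)


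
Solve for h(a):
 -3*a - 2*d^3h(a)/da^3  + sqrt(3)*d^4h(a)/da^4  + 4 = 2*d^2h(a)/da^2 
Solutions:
 h(a) = C1 + C2*a + C3*exp(sqrt(3)*a*(1 - sqrt(1 + 2*sqrt(3)))/3) + C4*exp(sqrt(3)*a*(1 + sqrt(1 + 2*sqrt(3)))/3) - a^3/4 + 7*a^2/4


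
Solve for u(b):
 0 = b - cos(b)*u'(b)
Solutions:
 u(b) = C1 + Integral(b/cos(b), b)


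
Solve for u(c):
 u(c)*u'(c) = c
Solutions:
 u(c) = -sqrt(C1 + c^2)
 u(c) = sqrt(C1 + c^2)


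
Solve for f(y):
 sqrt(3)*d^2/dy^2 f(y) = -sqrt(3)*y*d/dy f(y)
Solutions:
 f(y) = C1 + C2*erf(sqrt(2)*y/2)


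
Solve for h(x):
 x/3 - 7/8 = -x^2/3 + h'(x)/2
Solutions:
 h(x) = C1 + 2*x^3/9 + x^2/3 - 7*x/4


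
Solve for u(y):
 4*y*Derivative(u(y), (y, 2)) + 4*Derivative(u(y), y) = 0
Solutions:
 u(y) = C1 + C2*log(y)


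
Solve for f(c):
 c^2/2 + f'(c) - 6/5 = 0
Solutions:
 f(c) = C1 - c^3/6 + 6*c/5


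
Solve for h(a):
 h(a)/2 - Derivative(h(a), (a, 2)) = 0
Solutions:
 h(a) = C1*exp(-sqrt(2)*a/2) + C2*exp(sqrt(2)*a/2)


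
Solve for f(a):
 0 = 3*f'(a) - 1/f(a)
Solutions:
 f(a) = -sqrt(C1 + 6*a)/3
 f(a) = sqrt(C1 + 6*a)/3


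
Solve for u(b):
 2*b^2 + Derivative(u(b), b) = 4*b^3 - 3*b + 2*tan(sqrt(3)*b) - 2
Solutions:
 u(b) = C1 + b^4 - 2*b^3/3 - 3*b^2/2 - 2*b - 2*sqrt(3)*log(cos(sqrt(3)*b))/3


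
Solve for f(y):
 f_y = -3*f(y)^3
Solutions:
 f(y) = -sqrt(2)*sqrt(-1/(C1 - 3*y))/2
 f(y) = sqrt(2)*sqrt(-1/(C1 - 3*y))/2


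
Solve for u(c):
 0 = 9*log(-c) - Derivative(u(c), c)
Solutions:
 u(c) = C1 + 9*c*log(-c) - 9*c


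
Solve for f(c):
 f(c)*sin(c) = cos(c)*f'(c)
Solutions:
 f(c) = C1/cos(c)


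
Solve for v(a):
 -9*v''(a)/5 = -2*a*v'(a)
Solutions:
 v(a) = C1 + C2*erfi(sqrt(5)*a/3)


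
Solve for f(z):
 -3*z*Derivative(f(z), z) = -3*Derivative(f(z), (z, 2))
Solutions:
 f(z) = C1 + C2*erfi(sqrt(2)*z/2)


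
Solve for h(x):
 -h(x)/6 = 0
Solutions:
 h(x) = 0


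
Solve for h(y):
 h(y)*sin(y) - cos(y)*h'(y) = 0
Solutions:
 h(y) = C1/cos(y)


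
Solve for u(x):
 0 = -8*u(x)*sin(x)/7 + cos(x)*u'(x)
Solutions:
 u(x) = C1/cos(x)^(8/7)


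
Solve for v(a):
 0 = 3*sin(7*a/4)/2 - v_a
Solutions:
 v(a) = C1 - 6*cos(7*a/4)/7


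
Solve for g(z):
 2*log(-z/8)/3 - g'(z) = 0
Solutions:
 g(z) = C1 + 2*z*log(-z)/3 + z*(-2*log(2) - 2/3)


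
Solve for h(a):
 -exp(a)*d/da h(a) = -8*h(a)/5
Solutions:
 h(a) = C1*exp(-8*exp(-a)/5)


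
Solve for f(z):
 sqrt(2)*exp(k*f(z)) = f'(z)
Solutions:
 f(z) = Piecewise((log(-1/(C1*k + sqrt(2)*k*z))/k, Ne(k, 0)), (nan, True))
 f(z) = Piecewise((C1 + sqrt(2)*z, Eq(k, 0)), (nan, True))


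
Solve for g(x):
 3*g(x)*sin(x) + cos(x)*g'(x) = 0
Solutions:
 g(x) = C1*cos(x)^3


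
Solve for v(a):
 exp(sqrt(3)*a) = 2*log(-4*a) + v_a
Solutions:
 v(a) = C1 - 2*a*log(-a) + 2*a*(1 - 2*log(2)) + sqrt(3)*exp(sqrt(3)*a)/3


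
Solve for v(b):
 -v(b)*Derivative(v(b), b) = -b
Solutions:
 v(b) = -sqrt(C1 + b^2)
 v(b) = sqrt(C1 + b^2)


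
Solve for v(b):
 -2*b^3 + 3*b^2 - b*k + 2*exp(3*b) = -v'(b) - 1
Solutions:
 v(b) = C1 + b^4/2 - b^3 + b^2*k/2 - b - 2*exp(3*b)/3


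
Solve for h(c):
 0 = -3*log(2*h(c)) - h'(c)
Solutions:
 Integral(1/(log(_y) + log(2)), (_y, h(c)))/3 = C1 - c


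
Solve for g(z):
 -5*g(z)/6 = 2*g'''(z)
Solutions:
 g(z) = C3*exp(z*(-90^(1/3) + 3*10^(1/3)*3^(2/3))/24)*sin(10^(1/3)*3^(1/6)*z/4) + C4*exp(z*(-90^(1/3) + 3*10^(1/3)*3^(2/3))/24)*cos(10^(1/3)*3^(1/6)*z/4) + C5*exp(-z*(90^(1/3) + 3*10^(1/3)*3^(2/3))/24) + (C1*sin(10^(1/3)*3^(1/6)*z/4) + C2*cos(10^(1/3)*3^(1/6)*z/4))*exp(90^(1/3)*z/12)


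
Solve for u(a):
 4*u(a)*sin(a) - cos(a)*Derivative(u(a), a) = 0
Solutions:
 u(a) = C1/cos(a)^4


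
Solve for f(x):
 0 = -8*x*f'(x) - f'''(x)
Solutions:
 f(x) = C1 + Integral(C2*airyai(-2*x) + C3*airybi(-2*x), x)


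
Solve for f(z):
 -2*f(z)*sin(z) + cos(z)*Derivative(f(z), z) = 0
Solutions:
 f(z) = C1/cos(z)^2


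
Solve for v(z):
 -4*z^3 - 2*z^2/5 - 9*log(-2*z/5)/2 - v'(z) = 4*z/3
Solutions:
 v(z) = C1 - z^4 - 2*z^3/15 - 2*z^2/3 - 9*z*log(-z)/2 + z*(-5*log(2) + log(10)/2 + 9/2 + 4*log(5))


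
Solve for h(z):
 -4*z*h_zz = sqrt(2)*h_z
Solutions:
 h(z) = C1 + C2*z^(1 - sqrt(2)/4)


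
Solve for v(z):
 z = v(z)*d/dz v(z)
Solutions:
 v(z) = -sqrt(C1 + z^2)
 v(z) = sqrt(C1 + z^2)


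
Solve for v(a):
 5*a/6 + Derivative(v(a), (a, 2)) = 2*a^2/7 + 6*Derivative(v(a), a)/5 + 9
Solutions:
 v(a) = C1 + C2*exp(6*a/5) - 5*a^3/63 + 25*a^2/168 - 3655*a/504


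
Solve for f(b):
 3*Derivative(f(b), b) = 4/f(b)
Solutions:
 f(b) = -sqrt(C1 + 24*b)/3
 f(b) = sqrt(C1 + 24*b)/3


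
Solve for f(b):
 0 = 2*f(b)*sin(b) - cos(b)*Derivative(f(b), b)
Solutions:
 f(b) = C1/cos(b)^2


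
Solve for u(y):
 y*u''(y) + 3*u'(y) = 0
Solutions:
 u(y) = C1 + C2/y^2


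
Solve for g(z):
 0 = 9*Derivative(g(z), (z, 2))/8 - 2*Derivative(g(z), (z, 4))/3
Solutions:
 g(z) = C1 + C2*z + C3*exp(-3*sqrt(3)*z/4) + C4*exp(3*sqrt(3)*z/4)


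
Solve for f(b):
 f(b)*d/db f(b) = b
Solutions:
 f(b) = -sqrt(C1 + b^2)
 f(b) = sqrt(C1 + b^2)


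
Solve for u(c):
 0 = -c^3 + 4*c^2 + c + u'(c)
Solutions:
 u(c) = C1 + c^4/4 - 4*c^3/3 - c^2/2


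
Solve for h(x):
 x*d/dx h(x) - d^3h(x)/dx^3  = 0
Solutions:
 h(x) = C1 + Integral(C2*airyai(x) + C3*airybi(x), x)


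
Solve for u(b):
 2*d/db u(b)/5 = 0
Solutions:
 u(b) = C1


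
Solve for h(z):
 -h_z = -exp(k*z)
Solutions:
 h(z) = C1 + exp(k*z)/k


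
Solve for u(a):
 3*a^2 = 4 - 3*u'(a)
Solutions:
 u(a) = C1 - a^3/3 + 4*a/3


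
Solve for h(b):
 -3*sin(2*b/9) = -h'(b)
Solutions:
 h(b) = C1 - 27*cos(2*b/9)/2


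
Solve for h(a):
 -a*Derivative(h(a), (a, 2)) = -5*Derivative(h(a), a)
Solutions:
 h(a) = C1 + C2*a^6


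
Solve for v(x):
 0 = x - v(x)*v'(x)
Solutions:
 v(x) = -sqrt(C1 + x^2)
 v(x) = sqrt(C1 + x^2)


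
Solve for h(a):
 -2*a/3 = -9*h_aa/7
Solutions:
 h(a) = C1 + C2*a + 7*a^3/81


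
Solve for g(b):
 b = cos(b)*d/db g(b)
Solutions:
 g(b) = C1 + Integral(b/cos(b), b)


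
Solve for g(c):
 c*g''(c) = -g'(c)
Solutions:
 g(c) = C1 + C2*log(c)


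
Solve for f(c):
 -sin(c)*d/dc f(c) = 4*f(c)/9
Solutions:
 f(c) = C1*(cos(c) + 1)^(2/9)/(cos(c) - 1)^(2/9)


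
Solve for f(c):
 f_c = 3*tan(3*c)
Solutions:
 f(c) = C1 - log(cos(3*c))


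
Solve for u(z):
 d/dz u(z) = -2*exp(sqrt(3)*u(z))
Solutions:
 u(z) = sqrt(3)*(2*log(1/(C1 + 2*z)) - log(3))/6


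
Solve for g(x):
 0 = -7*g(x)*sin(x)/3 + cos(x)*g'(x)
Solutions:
 g(x) = C1/cos(x)^(7/3)


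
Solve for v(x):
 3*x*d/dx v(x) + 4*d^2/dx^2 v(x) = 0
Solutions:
 v(x) = C1 + C2*erf(sqrt(6)*x/4)


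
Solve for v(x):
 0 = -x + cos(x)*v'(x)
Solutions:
 v(x) = C1 + Integral(x/cos(x), x)


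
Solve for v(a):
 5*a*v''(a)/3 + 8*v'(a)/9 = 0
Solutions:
 v(a) = C1 + C2*a^(7/15)


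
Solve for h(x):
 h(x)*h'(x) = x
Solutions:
 h(x) = -sqrt(C1 + x^2)
 h(x) = sqrt(C1 + x^2)


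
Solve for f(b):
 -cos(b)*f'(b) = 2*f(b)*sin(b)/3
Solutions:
 f(b) = C1*cos(b)^(2/3)


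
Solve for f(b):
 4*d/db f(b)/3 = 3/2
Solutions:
 f(b) = C1 + 9*b/8


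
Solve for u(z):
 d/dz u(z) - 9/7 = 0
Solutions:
 u(z) = C1 + 9*z/7


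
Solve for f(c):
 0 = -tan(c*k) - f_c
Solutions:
 f(c) = C1 - Piecewise((-log(cos(c*k))/k, Ne(k, 0)), (0, True))


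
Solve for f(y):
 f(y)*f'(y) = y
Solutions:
 f(y) = -sqrt(C1 + y^2)
 f(y) = sqrt(C1 + y^2)


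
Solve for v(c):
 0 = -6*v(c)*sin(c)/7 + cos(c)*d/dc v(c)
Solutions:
 v(c) = C1/cos(c)^(6/7)


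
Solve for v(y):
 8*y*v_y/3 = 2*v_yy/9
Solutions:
 v(y) = C1 + C2*erfi(sqrt(6)*y)


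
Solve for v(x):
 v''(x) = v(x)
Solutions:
 v(x) = C1*exp(-x) + C2*exp(x)


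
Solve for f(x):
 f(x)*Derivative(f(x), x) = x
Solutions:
 f(x) = -sqrt(C1 + x^2)
 f(x) = sqrt(C1 + x^2)


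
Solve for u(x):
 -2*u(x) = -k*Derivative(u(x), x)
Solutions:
 u(x) = C1*exp(2*x/k)


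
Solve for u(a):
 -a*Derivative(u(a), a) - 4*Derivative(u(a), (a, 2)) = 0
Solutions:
 u(a) = C1 + C2*erf(sqrt(2)*a/4)


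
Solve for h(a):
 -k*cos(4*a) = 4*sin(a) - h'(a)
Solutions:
 h(a) = C1 + k*sin(4*a)/4 - 4*cos(a)


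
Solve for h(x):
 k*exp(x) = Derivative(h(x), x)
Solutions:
 h(x) = C1 + k*exp(x)


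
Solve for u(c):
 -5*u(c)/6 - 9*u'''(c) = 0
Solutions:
 u(c) = C3*exp(-2^(2/3)*5^(1/3)*c/6) + (C1*sin(2^(2/3)*sqrt(3)*5^(1/3)*c/12) + C2*cos(2^(2/3)*sqrt(3)*5^(1/3)*c/12))*exp(2^(2/3)*5^(1/3)*c/12)


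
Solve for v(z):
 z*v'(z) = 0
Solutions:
 v(z) = C1


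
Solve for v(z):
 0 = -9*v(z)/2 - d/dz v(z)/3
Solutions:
 v(z) = C1*exp(-27*z/2)


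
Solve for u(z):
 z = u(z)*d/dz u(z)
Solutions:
 u(z) = -sqrt(C1 + z^2)
 u(z) = sqrt(C1 + z^2)


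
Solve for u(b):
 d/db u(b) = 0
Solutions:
 u(b) = C1


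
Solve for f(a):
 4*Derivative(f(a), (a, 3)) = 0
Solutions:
 f(a) = C1 + C2*a + C3*a^2


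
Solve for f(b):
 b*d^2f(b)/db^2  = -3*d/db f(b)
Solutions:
 f(b) = C1 + C2/b^2


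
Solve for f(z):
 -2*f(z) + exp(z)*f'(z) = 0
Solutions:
 f(z) = C1*exp(-2*exp(-z))


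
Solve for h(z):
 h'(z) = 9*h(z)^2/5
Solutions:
 h(z) = -5/(C1 + 9*z)


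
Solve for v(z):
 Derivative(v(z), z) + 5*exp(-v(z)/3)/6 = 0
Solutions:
 v(z) = 3*log(C1 - 5*z/18)


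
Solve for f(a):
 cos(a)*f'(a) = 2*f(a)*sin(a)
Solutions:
 f(a) = C1/cos(a)^2


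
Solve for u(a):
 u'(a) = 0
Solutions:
 u(a) = C1


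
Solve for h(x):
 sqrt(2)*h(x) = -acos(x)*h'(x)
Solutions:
 h(x) = C1*exp(-sqrt(2)*Integral(1/acos(x), x))


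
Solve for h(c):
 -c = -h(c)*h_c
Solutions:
 h(c) = -sqrt(C1 + c^2)
 h(c) = sqrt(C1 + c^2)


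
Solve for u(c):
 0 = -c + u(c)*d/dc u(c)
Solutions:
 u(c) = -sqrt(C1 + c^2)
 u(c) = sqrt(C1 + c^2)


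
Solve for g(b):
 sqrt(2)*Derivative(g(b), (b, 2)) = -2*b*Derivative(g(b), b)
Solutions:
 g(b) = C1 + C2*erf(2^(3/4)*b/2)


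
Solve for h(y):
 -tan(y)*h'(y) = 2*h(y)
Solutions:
 h(y) = C1/sin(y)^2


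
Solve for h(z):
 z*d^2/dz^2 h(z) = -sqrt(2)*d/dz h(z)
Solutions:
 h(z) = C1 + C2*z^(1 - sqrt(2))


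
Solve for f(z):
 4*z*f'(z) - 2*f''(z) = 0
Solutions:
 f(z) = C1 + C2*erfi(z)


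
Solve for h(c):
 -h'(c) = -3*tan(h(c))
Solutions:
 h(c) = pi - asin(C1*exp(3*c))
 h(c) = asin(C1*exp(3*c))


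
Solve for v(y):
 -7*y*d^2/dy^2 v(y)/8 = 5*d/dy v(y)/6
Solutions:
 v(y) = C1 + C2*y^(1/21)


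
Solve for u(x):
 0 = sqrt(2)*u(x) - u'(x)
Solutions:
 u(x) = C1*exp(sqrt(2)*x)


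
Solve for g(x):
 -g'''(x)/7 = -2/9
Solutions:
 g(x) = C1 + C2*x + C3*x^2 + 7*x^3/27


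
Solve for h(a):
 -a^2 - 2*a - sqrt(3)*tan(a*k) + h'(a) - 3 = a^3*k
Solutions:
 h(a) = C1 + a^4*k/4 + a^3/3 + a^2 + 3*a + sqrt(3)*Piecewise((-log(cos(a*k))/k, Ne(k, 0)), (0, True))


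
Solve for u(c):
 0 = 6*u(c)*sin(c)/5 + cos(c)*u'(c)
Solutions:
 u(c) = C1*cos(c)^(6/5)


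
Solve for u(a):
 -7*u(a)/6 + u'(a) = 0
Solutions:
 u(a) = C1*exp(7*a/6)


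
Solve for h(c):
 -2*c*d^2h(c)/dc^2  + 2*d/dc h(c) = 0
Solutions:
 h(c) = C1 + C2*c^2


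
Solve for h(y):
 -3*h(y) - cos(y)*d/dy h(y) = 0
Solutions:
 h(y) = C1*(sin(y) - 1)^(3/2)/(sin(y) + 1)^(3/2)


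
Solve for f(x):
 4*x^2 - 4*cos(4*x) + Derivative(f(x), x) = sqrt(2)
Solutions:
 f(x) = C1 - 4*x^3/3 + sqrt(2)*x + sin(4*x)


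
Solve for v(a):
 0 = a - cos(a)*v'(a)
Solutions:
 v(a) = C1 + Integral(a/cos(a), a)


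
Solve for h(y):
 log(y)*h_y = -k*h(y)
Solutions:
 h(y) = C1*exp(-k*li(y))


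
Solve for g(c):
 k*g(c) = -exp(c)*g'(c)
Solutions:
 g(c) = C1*exp(k*exp(-c))


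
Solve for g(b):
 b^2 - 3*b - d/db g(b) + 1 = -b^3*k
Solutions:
 g(b) = C1 + b^4*k/4 + b^3/3 - 3*b^2/2 + b


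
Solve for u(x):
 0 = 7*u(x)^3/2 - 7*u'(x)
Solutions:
 u(x) = -sqrt(-1/(C1 + x))
 u(x) = sqrt(-1/(C1 + x))


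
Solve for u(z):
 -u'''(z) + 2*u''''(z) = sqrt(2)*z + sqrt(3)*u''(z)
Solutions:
 u(z) = C1 + C2*z + C3*exp(z*(1 - sqrt(1 + 8*sqrt(3)))/4) + C4*exp(z*(1 + sqrt(1 + 8*sqrt(3)))/4) - sqrt(6)*z^3/18 + sqrt(2)*z^2/6


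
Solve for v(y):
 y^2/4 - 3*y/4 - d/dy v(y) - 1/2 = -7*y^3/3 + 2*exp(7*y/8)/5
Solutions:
 v(y) = C1 + 7*y^4/12 + y^3/12 - 3*y^2/8 - y/2 - 16*exp(7*y/8)/35


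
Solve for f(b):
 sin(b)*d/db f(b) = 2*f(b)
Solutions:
 f(b) = C1*(cos(b) - 1)/(cos(b) + 1)


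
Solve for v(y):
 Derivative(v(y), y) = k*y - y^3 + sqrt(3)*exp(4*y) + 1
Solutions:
 v(y) = C1 + k*y^2/2 - y^4/4 + y + sqrt(3)*exp(4*y)/4


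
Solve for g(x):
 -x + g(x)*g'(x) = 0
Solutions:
 g(x) = -sqrt(C1 + x^2)
 g(x) = sqrt(C1 + x^2)


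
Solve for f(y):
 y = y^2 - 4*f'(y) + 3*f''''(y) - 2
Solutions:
 f(y) = C1 + C4*exp(6^(2/3)*y/3) + y^3/12 - y^2/8 - y/2 + (C2*sin(2^(2/3)*3^(1/6)*y/2) + C3*cos(2^(2/3)*3^(1/6)*y/2))*exp(-6^(2/3)*y/6)


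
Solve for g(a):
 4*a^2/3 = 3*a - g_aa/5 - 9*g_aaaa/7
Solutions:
 g(a) = C1 + C2*a + C3*sin(sqrt(35)*a/15) + C4*cos(sqrt(35)*a/15) - 5*a^4/9 + 5*a^3/2 + 300*a^2/7


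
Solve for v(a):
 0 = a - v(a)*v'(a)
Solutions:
 v(a) = -sqrt(C1 + a^2)
 v(a) = sqrt(C1 + a^2)


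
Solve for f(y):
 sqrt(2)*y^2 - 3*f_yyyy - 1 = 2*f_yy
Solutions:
 f(y) = C1 + C2*y + C3*sin(sqrt(6)*y/3) + C4*cos(sqrt(6)*y/3) + sqrt(2)*y^4/24 + y^2*(-3*sqrt(2) - 1)/4


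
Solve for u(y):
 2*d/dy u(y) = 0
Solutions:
 u(y) = C1


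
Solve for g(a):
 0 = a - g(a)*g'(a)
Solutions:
 g(a) = -sqrt(C1 + a^2)
 g(a) = sqrt(C1 + a^2)


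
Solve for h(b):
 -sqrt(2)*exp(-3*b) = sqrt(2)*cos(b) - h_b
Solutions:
 h(b) = C1 + sqrt(2)*sin(b) - sqrt(2)*exp(-3*b)/3


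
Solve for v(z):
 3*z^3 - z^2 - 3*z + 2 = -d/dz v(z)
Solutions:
 v(z) = C1 - 3*z^4/4 + z^3/3 + 3*z^2/2 - 2*z


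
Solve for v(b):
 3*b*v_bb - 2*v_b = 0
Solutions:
 v(b) = C1 + C2*b^(5/3)


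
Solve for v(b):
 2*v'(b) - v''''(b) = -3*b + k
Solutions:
 v(b) = C1 + C4*exp(2^(1/3)*b) - 3*b^2/4 + b*k/2 + (C2*sin(2^(1/3)*sqrt(3)*b/2) + C3*cos(2^(1/3)*sqrt(3)*b/2))*exp(-2^(1/3)*b/2)


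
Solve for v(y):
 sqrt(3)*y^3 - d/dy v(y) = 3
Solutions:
 v(y) = C1 + sqrt(3)*y^4/4 - 3*y


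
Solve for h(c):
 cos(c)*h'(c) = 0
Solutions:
 h(c) = C1


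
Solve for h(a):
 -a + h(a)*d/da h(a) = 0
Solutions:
 h(a) = -sqrt(C1 + a^2)
 h(a) = sqrt(C1 + a^2)


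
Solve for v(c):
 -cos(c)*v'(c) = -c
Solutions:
 v(c) = C1 + Integral(c/cos(c), c)


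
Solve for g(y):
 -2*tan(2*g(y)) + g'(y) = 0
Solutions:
 g(y) = -asin(C1*exp(4*y))/2 + pi/2
 g(y) = asin(C1*exp(4*y))/2


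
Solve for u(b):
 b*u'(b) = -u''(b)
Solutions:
 u(b) = C1 + C2*erf(sqrt(2)*b/2)


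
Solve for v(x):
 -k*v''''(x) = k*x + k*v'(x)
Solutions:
 v(x) = C1 + C4*exp(-x) - x^2/2 + (C2*sin(sqrt(3)*x/2) + C3*cos(sqrt(3)*x/2))*exp(x/2)


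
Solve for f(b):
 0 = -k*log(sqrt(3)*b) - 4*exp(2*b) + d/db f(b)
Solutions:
 f(b) = C1 + b*k*log(b) + b*k*(-1 + log(3)/2) + 2*exp(2*b)


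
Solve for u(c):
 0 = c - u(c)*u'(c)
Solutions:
 u(c) = -sqrt(C1 + c^2)
 u(c) = sqrt(C1 + c^2)


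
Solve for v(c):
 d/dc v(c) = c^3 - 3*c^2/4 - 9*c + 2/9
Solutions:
 v(c) = C1 + c^4/4 - c^3/4 - 9*c^2/2 + 2*c/9


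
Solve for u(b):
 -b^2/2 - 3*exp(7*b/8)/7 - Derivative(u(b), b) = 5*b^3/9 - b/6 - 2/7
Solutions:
 u(b) = C1 - 5*b^4/36 - b^3/6 + b^2/12 + 2*b/7 - 24*exp(7*b/8)/49


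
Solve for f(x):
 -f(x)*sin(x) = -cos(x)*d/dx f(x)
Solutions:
 f(x) = C1/cos(x)


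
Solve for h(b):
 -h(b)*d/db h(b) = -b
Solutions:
 h(b) = -sqrt(C1 + b^2)
 h(b) = sqrt(C1 + b^2)


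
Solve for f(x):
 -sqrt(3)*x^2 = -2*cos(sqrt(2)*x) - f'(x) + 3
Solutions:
 f(x) = C1 + sqrt(3)*x^3/3 + 3*x - sqrt(2)*sin(sqrt(2)*x)


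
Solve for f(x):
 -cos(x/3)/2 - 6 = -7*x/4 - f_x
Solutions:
 f(x) = C1 - 7*x^2/8 + 6*x + 3*sin(x/3)/2


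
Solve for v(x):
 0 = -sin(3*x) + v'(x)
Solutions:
 v(x) = C1 - cos(3*x)/3


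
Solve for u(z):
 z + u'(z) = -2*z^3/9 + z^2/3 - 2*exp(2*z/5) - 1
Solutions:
 u(z) = C1 - z^4/18 + z^3/9 - z^2/2 - z - 5*exp(2*z/5)


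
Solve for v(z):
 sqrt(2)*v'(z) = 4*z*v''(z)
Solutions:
 v(z) = C1 + C2*z^(sqrt(2)/4 + 1)


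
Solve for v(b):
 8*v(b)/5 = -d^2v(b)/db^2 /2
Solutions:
 v(b) = C1*sin(4*sqrt(5)*b/5) + C2*cos(4*sqrt(5)*b/5)


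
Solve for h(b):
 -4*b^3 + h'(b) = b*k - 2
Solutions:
 h(b) = C1 + b^4 + b^2*k/2 - 2*b


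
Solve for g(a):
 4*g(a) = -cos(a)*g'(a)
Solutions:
 g(a) = C1*(sin(a)^2 - 2*sin(a) + 1)/(sin(a)^2 + 2*sin(a) + 1)


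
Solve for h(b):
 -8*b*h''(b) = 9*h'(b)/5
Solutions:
 h(b) = C1 + C2*b^(31/40)


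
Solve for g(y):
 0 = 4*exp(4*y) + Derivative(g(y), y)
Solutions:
 g(y) = C1 - exp(4*y)


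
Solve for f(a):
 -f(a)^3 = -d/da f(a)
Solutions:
 f(a) = -sqrt(2)*sqrt(-1/(C1 + a))/2
 f(a) = sqrt(2)*sqrt(-1/(C1 + a))/2


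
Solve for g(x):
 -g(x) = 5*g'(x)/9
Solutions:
 g(x) = C1*exp(-9*x/5)


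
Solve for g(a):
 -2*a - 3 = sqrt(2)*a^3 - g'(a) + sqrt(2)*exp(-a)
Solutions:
 g(a) = C1 + sqrt(2)*a^4/4 + a^2 + 3*a - sqrt(2)*exp(-a)
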